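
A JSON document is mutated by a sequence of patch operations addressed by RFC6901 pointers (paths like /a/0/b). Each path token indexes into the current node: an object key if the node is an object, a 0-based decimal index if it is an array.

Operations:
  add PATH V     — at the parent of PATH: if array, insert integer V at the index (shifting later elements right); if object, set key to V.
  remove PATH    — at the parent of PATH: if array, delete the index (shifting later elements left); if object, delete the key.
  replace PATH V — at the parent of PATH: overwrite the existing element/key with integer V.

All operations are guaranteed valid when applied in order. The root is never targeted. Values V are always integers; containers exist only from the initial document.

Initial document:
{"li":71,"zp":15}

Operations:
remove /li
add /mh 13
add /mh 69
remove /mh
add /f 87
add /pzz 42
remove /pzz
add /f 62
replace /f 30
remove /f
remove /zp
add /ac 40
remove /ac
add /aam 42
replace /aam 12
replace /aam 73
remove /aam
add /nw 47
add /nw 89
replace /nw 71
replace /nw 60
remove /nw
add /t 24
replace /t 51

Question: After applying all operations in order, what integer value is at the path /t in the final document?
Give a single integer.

After op 1 (remove /li): {"zp":15}
After op 2 (add /mh 13): {"mh":13,"zp":15}
After op 3 (add /mh 69): {"mh":69,"zp":15}
After op 4 (remove /mh): {"zp":15}
After op 5 (add /f 87): {"f":87,"zp":15}
After op 6 (add /pzz 42): {"f":87,"pzz":42,"zp":15}
After op 7 (remove /pzz): {"f":87,"zp":15}
After op 8 (add /f 62): {"f":62,"zp":15}
After op 9 (replace /f 30): {"f":30,"zp":15}
After op 10 (remove /f): {"zp":15}
After op 11 (remove /zp): {}
After op 12 (add /ac 40): {"ac":40}
After op 13 (remove /ac): {}
After op 14 (add /aam 42): {"aam":42}
After op 15 (replace /aam 12): {"aam":12}
After op 16 (replace /aam 73): {"aam":73}
After op 17 (remove /aam): {}
After op 18 (add /nw 47): {"nw":47}
After op 19 (add /nw 89): {"nw":89}
After op 20 (replace /nw 71): {"nw":71}
After op 21 (replace /nw 60): {"nw":60}
After op 22 (remove /nw): {}
After op 23 (add /t 24): {"t":24}
After op 24 (replace /t 51): {"t":51}
Value at /t: 51

Answer: 51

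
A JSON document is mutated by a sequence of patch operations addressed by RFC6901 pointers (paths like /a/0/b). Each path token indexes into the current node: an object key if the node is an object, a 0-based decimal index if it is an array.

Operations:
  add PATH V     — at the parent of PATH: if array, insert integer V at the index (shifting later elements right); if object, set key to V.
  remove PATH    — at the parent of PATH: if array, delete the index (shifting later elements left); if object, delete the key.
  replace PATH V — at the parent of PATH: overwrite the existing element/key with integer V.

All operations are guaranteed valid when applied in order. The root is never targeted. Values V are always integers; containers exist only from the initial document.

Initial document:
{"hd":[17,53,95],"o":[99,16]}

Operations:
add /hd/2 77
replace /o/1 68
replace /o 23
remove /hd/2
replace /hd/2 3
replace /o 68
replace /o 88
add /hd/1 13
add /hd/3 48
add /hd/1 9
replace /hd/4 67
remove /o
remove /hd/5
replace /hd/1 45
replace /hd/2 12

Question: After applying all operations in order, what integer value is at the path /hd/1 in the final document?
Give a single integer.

Answer: 45

Derivation:
After op 1 (add /hd/2 77): {"hd":[17,53,77,95],"o":[99,16]}
After op 2 (replace /o/1 68): {"hd":[17,53,77,95],"o":[99,68]}
After op 3 (replace /o 23): {"hd":[17,53,77,95],"o":23}
After op 4 (remove /hd/2): {"hd":[17,53,95],"o":23}
After op 5 (replace /hd/2 3): {"hd":[17,53,3],"o":23}
After op 6 (replace /o 68): {"hd":[17,53,3],"o":68}
After op 7 (replace /o 88): {"hd":[17,53,3],"o":88}
After op 8 (add /hd/1 13): {"hd":[17,13,53,3],"o":88}
After op 9 (add /hd/3 48): {"hd":[17,13,53,48,3],"o":88}
After op 10 (add /hd/1 9): {"hd":[17,9,13,53,48,3],"o":88}
After op 11 (replace /hd/4 67): {"hd":[17,9,13,53,67,3],"o":88}
After op 12 (remove /o): {"hd":[17,9,13,53,67,3]}
After op 13 (remove /hd/5): {"hd":[17,9,13,53,67]}
After op 14 (replace /hd/1 45): {"hd":[17,45,13,53,67]}
After op 15 (replace /hd/2 12): {"hd":[17,45,12,53,67]}
Value at /hd/1: 45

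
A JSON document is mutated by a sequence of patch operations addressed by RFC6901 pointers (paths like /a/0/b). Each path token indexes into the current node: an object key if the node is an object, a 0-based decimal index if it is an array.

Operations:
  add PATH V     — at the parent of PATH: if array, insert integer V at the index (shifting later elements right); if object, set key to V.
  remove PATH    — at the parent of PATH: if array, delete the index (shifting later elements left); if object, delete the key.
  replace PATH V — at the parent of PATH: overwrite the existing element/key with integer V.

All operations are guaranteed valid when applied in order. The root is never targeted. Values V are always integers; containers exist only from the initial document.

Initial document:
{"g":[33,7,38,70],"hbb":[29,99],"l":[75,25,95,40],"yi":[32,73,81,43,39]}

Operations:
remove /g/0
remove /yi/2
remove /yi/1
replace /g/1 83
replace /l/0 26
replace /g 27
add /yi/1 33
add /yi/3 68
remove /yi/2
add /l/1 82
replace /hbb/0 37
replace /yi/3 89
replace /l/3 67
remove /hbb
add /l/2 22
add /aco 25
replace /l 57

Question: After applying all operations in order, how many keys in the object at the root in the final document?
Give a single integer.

Answer: 4

Derivation:
After op 1 (remove /g/0): {"g":[7,38,70],"hbb":[29,99],"l":[75,25,95,40],"yi":[32,73,81,43,39]}
After op 2 (remove /yi/2): {"g":[7,38,70],"hbb":[29,99],"l":[75,25,95,40],"yi":[32,73,43,39]}
After op 3 (remove /yi/1): {"g":[7,38,70],"hbb":[29,99],"l":[75,25,95,40],"yi":[32,43,39]}
After op 4 (replace /g/1 83): {"g":[7,83,70],"hbb":[29,99],"l":[75,25,95,40],"yi":[32,43,39]}
After op 5 (replace /l/0 26): {"g":[7,83,70],"hbb":[29,99],"l":[26,25,95,40],"yi":[32,43,39]}
After op 6 (replace /g 27): {"g":27,"hbb":[29,99],"l":[26,25,95,40],"yi":[32,43,39]}
After op 7 (add /yi/1 33): {"g":27,"hbb":[29,99],"l":[26,25,95,40],"yi":[32,33,43,39]}
After op 8 (add /yi/3 68): {"g":27,"hbb":[29,99],"l":[26,25,95,40],"yi":[32,33,43,68,39]}
After op 9 (remove /yi/2): {"g":27,"hbb":[29,99],"l":[26,25,95,40],"yi":[32,33,68,39]}
After op 10 (add /l/1 82): {"g":27,"hbb":[29,99],"l":[26,82,25,95,40],"yi":[32,33,68,39]}
After op 11 (replace /hbb/0 37): {"g":27,"hbb":[37,99],"l":[26,82,25,95,40],"yi":[32,33,68,39]}
After op 12 (replace /yi/3 89): {"g":27,"hbb":[37,99],"l":[26,82,25,95,40],"yi":[32,33,68,89]}
After op 13 (replace /l/3 67): {"g":27,"hbb":[37,99],"l":[26,82,25,67,40],"yi":[32,33,68,89]}
After op 14 (remove /hbb): {"g":27,"l":[26,82,25,67,40],"yi":[32,33,68,89]}
After op 15 (add /l/2 22): {"g":27,"l":[26,82,22,25,67,40],"yi":[32,33,68,89]}
After op 16 (add /aco 25): {"aco":25,"g":27,"l":[26,82,22,25,67,40],"yi":[32,33,68,89]}
After op 17 (replace /l 57): {"aco":25,"g":27,"l":57,"yi":[32,33,68,89]}
Size at the root: 4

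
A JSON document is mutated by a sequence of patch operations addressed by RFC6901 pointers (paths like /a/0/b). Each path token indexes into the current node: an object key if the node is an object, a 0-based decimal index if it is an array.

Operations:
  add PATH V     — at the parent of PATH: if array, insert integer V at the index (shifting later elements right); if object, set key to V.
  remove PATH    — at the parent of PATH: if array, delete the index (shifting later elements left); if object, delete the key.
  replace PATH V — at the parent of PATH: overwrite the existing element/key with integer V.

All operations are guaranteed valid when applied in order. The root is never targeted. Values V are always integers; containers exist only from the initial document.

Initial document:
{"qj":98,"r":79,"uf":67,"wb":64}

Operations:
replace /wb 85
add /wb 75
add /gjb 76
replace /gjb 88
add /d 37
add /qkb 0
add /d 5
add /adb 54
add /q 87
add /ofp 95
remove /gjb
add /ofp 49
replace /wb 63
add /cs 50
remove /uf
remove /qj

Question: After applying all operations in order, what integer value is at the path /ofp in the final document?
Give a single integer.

After op 1 (replace /wb 85): {"qj":98,"r":79,"uf":67,"wb":85}
After op 2 (add /wb 75): {"qj":98,"r":79,"uf":67,"wb":75}
After op 3 (add /gjb 76): {"gjb":76,"qj":98,"r":79,"uf":67,"wb":75}
After op 4 (replace /gjb 88): {"gjb":88,"qj":98,"r":79,"uf":67,"wb":75}
After op 5 (add /d 37): {"d":37,"gjb":88,"qj":98,"r":79,"uf":67,"wb":75}
After op 6 (add /qkb 0): {"d":37,"gjb":88,"qj":98,"qkb":0,"r":79,"uf":67,"wb":75}
After op 7 (add /d 5): {"d":5,"gjb":88,"qj":98,"qkb":0,"r":79,"uf":67,"wb":75}
After op 8 (add /adb 54): {"adb":54,"d":5,"gjb":88,"qj":98,"qkb":0,"r":79,"uf":67,"wb":75}
After op 9 (add /q 87): {"adb":54,"d":5,"gjb":88,"q":87,"qj":98,"qkb":0,"r":79,"uf":67,"wb":75}
After op 10 (add /ofp 95): {"adb":54,"d":5,"gjb":88,"ofp":95,"q":87,"qj":98,"qkb":0,"r":79,"uf":67,"wb":75}
After op 11 (remove /gjb): {"adb":54,"d":5,"ofp":95,"q":87,"qj":98,"qkb":0,"r":79,"uf":67,"wb":75}
After op 12 (add /ofp 49): {"adb":54,"d":5,"ofp":49,"q":87,"qj":98,"qkb":0,"r":79,"uf":67,"wb":75}
After op 13 (replace /wb 63): {"adb":54,"d":5,"ofp":49,"q":87,"qj":98,"qkb":0,"r":79,"uf":67,"wb":63}
After op 14 (add /cs 50): {"adb":54,"cs":50,"d":5,"ofp":49,"q":87,"qj":98,"qkb":0,"r":79,"uf":67,"wb":63}
After op 15 (remove /uf): {"adb":54,"cs":50,"d":5,"ofp":49,"q":87,"qj":98,"qkb":0,"r":79,"wb":63}
After op 16 (remove /qj): {"adb":54,"cs":50,"d":5,"ofp":49,"q":87,"qkb":0,"r":79,"wb":63}
Value at /ofp: 49

Answer: 49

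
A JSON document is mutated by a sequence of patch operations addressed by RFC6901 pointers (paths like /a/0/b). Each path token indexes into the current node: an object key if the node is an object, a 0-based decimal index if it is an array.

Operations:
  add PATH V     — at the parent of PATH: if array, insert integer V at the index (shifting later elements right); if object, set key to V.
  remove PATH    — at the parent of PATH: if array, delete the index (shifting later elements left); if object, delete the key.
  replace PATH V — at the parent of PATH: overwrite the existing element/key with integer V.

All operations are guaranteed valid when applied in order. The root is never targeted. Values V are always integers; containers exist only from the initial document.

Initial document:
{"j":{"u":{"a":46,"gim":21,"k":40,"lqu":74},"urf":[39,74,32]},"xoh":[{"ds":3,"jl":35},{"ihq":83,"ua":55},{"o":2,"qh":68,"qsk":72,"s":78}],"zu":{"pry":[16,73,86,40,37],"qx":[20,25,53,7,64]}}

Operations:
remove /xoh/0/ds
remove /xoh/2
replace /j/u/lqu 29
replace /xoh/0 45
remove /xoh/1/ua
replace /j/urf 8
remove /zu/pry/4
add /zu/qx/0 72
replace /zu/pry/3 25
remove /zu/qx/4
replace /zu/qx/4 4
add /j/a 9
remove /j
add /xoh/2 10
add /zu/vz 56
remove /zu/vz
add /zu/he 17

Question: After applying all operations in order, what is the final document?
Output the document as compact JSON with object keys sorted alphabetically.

After op 1 (remove /xoh/0/ds): {"j":{"u":{"a":46,"gim":21,"k":40,"lqu":74},"urf":[39,74,32]},"xoh":[{"jl":35},{"ihq":83,"ua":55},{"o":2,"qh":68,"qsk":72,"s":78}],"zu":{"pry":[16,73,86,40,37],"qx":[20,25,53,7,64]}}
After op 2 (remove /xoh/2): {"j":{"u":{"a":46,"gim":21,"k":40,"lqu":74},"urf":[39,74,32]},"xoh":[{"jl":35},{"ihq":83,"ua":55}],"zu":{"pry":[16,73,86,40,37],"qx":[20,25,53,7,64]}}
After op 3 (replace /j/u/lqu 29): {"j":{"u":{"a":46,"gim":21,"k":40,"lqu":29},"urf":[39,74,32]},"xoh":[{"jl":35},{"ihq":83,"ua":55}],"zu":{"pry":[16,73,86,40,37],"qx":[20,25,53,7,64]}}
After op 4 (replace /xoh/0 45): {"j":{"u":{"a":46,"gim":21,"k":40,"lqu":29},"urf":[39,74,32]},"xoh":[45,{"ihq":83,"ua":55}],"zu":{"pry":[16,73,86,40,37],"qx":[20,25,53,7,64]}}
After op 5 (remove /xoh/1/ua): {"j":{"u":{"a":46,"gim":21,"k":40,"lqu":29},"urf":[39,74,32]},"xoh":[45,{"ihq":83}],"zu":{"pry":[16,73,86,40,37],"qx":[20,25,53,7,64]}}
After op 6 (replace /j/urf 8): {"j":{"u":{"a":46,"gim":21,"k":40,"lqu":29},"urf":8},"xoh":[45,{"ihq":83}],"zu":{"pry":[16,73,86,40,37],"qx":[20,25,53,7,64]}}
After op 7 (remove /zu/pry/4): {"j":{"u":{"a":46,"gim":21,"k":40,"lqu":29},"urf":8},"xoh":[45,{"ihq":83}],"zu":{"pry":[16,73,86,40],"qx":[20,25,53,7,64]}}
After op 8 (add /zu/qx/0 72): {"j":{"u":{"a":46,"gim":21,"k":40,"lqu":29},"urf":8},"xoh":[45,{"ihq":83}],"zu":{"pry":[16,73,86,40],"qx":[72,20,25,53,7,64]}}
After op 9 (replace /zu/pry/3 25): {"j":{"u":{"a":46,"gim":21,"k":40,"lqu":29},"urf":8},"xoh":[45,{"ihq":83}],"zu":{"pry":[16,73,86,25],"qx":[72,20,25,53,7,64]}}
After op 10 (remove /zu/qx/4): {"j":{"u":{"a":46,"gim":21,"k":40,"lqu":29},"urf":8},"xoh":[45,{"ihq":83}],"zu":{"pry":[16,73,86,25],"qx":[72,20,25,53,64]}}
After op 11 (replace /zu/qx/4 4): {"j":{"u":{"a":46,"gim":21,"k":40,"lqu":29},"urf":8},"xoh":[45,{"ihq":83}],"zu":{"pry":[16,73,86,25],"qx":[72,20,25,53,4]}}
After op 12 (add /j/a 9): {"j":{"a":9,"u":{"a":46,"gim":21,"k":40,"lqu":29},"urf":8},"xoh":[45,{"ihq":83}],"zu":{"pry":[16,73,86,25],"qx":[72,20,25,53,4]}}
After op 13 (remove /j): {"xoh":[45,{"ihq":83}],"zu":{"pry":[16,73,86,25],"qx":[72,20,25,53,4]}}
After op 14 (add /xoh/2 10): {"xoh":[45,{"ihq":83},10],"zu":{"pry":[16,73,86,25],"qx":[72,20,25,53,4]}}
After op 15 (add /zu/vz 56): {"xoh":[45,{"ihq":83},10],"zu":{"pry":[16,73,86,25],"qx":[72,20,25,53,4],"vz":56}}
After op 16 (remove /zu/vz): {"xoh":[45,{"ihq":83},10],"zu":{"pry":[16,73,86,25],"qx":[72,20,25,53,4]}}
After op 17 (add /zu/he 17): {"xoh":[45,{"ihq":83},10],"zu":{"he":17,"pry":[16,73,86,25],"qx":[72,20,25,53,4]}}

Answer: {"xoh":[45,{"ihq":83},10],"zu":{"he":17,"pry":[16,73,86,25],"qx":[72,20,25,53,4]}}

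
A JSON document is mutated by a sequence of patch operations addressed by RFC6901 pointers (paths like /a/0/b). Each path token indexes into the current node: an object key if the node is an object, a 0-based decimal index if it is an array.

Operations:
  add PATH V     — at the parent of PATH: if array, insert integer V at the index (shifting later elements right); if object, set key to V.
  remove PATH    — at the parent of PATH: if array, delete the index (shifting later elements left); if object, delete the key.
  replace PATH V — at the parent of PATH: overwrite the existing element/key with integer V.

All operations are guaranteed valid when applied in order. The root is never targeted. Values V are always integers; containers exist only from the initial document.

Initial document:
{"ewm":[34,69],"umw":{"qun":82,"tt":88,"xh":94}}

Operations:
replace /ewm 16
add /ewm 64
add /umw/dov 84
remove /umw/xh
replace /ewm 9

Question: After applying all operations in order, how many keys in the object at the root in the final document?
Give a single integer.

Answer: 2

Derivation:
After op 1 (replace /ewm 16): {"ewm":16,"umw":{"qun":82,"tt":88,"xh":94}}
After op 2 (add /ewm 64): {"ewm":64,"umw":{"qun":82,"tt":88,"xh":94}}
After op 3 (add /umw/dov 84): {"ewm":64,"umw":{"dov":84,"qun":82,"tt":88,"xh":94}}
After op 4 (remove /umw/xh): {"ewm":64,"umw":{"dov":84,"qun":82,"tt":88}}
After op 5 (replace /ewm 9): {"ewm":9,"umw":{"dov":84,"qun":82,"tt":88}}
Size at the root: 2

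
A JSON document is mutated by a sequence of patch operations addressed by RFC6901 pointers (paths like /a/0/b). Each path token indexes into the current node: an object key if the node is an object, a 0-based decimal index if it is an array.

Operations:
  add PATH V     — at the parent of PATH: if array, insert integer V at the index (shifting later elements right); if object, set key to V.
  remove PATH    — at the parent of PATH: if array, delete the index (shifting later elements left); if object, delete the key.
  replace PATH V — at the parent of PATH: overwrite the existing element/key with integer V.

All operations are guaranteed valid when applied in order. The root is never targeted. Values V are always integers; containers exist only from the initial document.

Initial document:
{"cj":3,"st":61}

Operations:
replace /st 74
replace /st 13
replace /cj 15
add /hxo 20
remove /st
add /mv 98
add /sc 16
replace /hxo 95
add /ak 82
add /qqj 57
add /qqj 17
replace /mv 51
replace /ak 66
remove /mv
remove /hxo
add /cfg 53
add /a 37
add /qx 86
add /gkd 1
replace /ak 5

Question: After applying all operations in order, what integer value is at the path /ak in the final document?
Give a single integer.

After op 1 (replace /st 74): {"cj":3,"st":74}
After op 2 (replace /st 13): {"cj":3,"st":13}
After op 3 (replace /cj 15): {"cj":15,"st":13}
After op 4 (add /hxo 20): {"cj":15,"hxo":20,"st":13}
After op 5 (remove /st): {"cj":15,"hxo":20}
After op 6 (add /mv 98): {"cj":15,"hxo":20,"mv":98}
After op 7 (add /sc 16): {"cj":15,"hxo":20,"mv":98,"sc":16}
After op 8 (replace /hxo 95): {"cj":15,"hxo":95,"mv":98,"sc":16}
After op 9 (add /ak 82): {"ak":82,"cj":15,"hxo":95,"mv":98,"sc":16}
After op 10 (add /qqj 57): {"ak":82,"cj":15,"hxo":95,"mv":98,"qqj":57,"sc":16}
After op 11 (add /qqj 17): {"ak":82,"cj":15,"hxo":95,"mv":98,"qqj":17,"sc":16}
After op 12 (replace /mv 51): {"ak":82,"cj":15,"hxo":95,"mv":51,"qqj":17,"sc":16}
After op 13 (replace /ak 66): {"ak":66,"cj":15,"hxo":95,"mv":51,"qqj":17,"sc":16}
After op 14 (remove /mv): {"ak":66,"cj":15,"hxo":95,"qqj":17,"sc":16}
After op 15 (remove /hxo): {"ak":66,"cj":15,"qqj":17,"sc":16}
After op 16 (add /cfg 53): {"ak":66,"cfg":53,"cj":15,"qqj":17,"sc":16}
After op 17 (add /a 37): {"a":37,"ak":66,"cfg":53,"cj":15,"qqj":17,"sc":16}
After op 18 (add /qx 86): {"a":37,"ak":66,"cfg":53,"cj":15,"qqj":17,"qx":86,"sc":16}
After op 19 (add /gkd 1): {"a":37,"ak":66,"cfg":53,"cj":15,"gkd":1,"qqj":17,"qx":86,"sc":16}
After op 20 (replace /ak 5): {"a":37,"ak":5,"cfg":53,"cj":15,"gkd":1,"qqj":17,"qx":86,"sc":16}
Value at /ak: 5

Answer: 5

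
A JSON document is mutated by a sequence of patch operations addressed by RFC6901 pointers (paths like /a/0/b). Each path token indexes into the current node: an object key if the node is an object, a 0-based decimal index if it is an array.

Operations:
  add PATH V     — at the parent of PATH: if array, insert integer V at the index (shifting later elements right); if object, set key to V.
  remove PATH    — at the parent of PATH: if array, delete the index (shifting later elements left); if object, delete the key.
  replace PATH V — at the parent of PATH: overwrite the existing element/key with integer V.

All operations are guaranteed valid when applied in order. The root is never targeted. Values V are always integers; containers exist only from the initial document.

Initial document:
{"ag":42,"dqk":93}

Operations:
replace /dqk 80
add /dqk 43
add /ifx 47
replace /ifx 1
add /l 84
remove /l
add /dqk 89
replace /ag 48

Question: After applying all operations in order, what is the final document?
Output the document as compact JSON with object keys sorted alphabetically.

Answer: {"ag":48,"dqk":89,"ifx":1}

Derivation:
After op 1 (replace /dqk 80): {"ag":42,"dqk":80}
After op 2 (add /dqk 43): {"ag":42,"dqk":43}
After op 3 (add /ifx 47): {"ag":42,"dqk":43,"ifx":47}
After op 4 (replace /ifx 1): {"ag":42,"dqk":43,"ifx":1}
After op 5 (add /l 84): {"ag":42,"dqk":43,"ifx":1,"l":84}
After op 6 (remove /l): {"ag":42,"dqk":43,"ifx":1}
After op 7 (add /dqk 89): {"ag":42,"dqk":89,"ifx":1}
After op 8 (replace /ag 48): {"ag":48,"dqk":89,"ifx":1}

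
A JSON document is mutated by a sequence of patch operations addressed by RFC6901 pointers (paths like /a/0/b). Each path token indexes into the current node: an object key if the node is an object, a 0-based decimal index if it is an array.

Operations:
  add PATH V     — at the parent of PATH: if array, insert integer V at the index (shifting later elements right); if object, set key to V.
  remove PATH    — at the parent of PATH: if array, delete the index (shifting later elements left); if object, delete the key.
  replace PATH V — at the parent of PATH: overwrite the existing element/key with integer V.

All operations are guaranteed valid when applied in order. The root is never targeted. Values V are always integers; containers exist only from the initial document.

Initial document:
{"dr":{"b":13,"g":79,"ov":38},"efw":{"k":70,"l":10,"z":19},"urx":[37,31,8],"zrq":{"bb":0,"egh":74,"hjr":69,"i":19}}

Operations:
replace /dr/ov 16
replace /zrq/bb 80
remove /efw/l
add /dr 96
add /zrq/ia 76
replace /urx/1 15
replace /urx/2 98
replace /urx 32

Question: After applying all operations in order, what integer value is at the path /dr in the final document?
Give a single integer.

Answer: 96

Derivation:
After op 1 (replace /dr/ov 16): {"dr":{"b":13,"g":79,"ov":16},"efw":{"k":70,"l":10,"z":19},"urx":[37,31,8],"zrq":{"bb":0,"egh":74,"hjr":69,"i":19}}
After op 2 (replace /zrq/bb 80): {"dr":{"b":13,"g":79,"ov":16},"efw":{"k":70,"l":10,"z":19},"urx":[37,31,8],"zrq":{"bb":80,"egh":74,"hjr":69,"i":19}}
After op 3 (remove /efw/l): {"dr":{"b":13,"g":79,"ov":16},"efw":{"k":70,"z":19},"urx":[37,31,8],"zrq":{"bb":80,"egh":74,"hjr":69,"i":19}}
After op 4 (add /dr 96): {"dr":96,"efw":{"k":70,"z":19},"urx":[37,31,8],"zrq":{"bb":80,"egh":74,"hjr":69,"i":19}}
After op 5 (add /zrq/ia 76): {"dr":96,"efw":{"k":70,"z":19},"urx":[37,31,8],"zrq":{"bb":80,"egh":74,"hjr":69,"i":19,"ia":76}}
After op 6 (replace /urx/1 15): {"dr":96,"efw":{"k":70,"z":19},"urx":[37,15,8],"zrq":{"bb":80,"egh":74,"hjr":69,"i":19,"ia":76}}
After op 7 (replace /urx/2 98): {"dr":96,"efw":{"k":70,"z":19},"urx":[37,15,98],"zrq":{"bb":80,"egh":74,"hjr":69,"i":19,"ia":76}}
After op 8 (replace /urx 32): {"dr":96,"efw":{"k":70,"z":19},"urx":32,"zrq":{"bb":80,"egh":74,"hjr":69,"i":19,"ia":76}}
Value at /dr: 96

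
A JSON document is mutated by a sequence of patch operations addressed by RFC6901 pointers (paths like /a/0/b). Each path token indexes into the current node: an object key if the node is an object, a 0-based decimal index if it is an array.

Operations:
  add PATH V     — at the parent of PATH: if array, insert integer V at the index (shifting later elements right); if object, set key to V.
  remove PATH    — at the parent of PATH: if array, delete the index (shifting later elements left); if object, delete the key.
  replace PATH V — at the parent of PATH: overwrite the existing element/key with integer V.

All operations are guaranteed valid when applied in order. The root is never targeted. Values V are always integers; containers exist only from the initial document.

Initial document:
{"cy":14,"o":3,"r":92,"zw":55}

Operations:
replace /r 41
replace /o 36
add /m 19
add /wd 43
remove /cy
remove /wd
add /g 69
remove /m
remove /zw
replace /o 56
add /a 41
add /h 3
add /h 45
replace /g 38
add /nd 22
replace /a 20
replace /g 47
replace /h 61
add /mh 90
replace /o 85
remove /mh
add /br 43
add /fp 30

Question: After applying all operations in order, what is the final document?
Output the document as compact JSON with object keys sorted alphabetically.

Answer: {"a":20,"br":43,"fp":30,"g":47,"h":61,"nd":22,"o":85,"r":41}

Derivation:
After op 1 (replace /r 41): {"cy":14,"o":3,"r":41,"zw":55}
After op 2 (replace /o 36): {"cy":14,"o":36,"r":41,"zw":55}
After op 3 (add /m 19): {"cy":14,"m":19,"o":36,"r":41,"zw":55}
After op 4 (add /wd 43): {"cy":14,"m":19,"o":36,"r":41,"wd":43,"zw":55}
After op 5 (remove /cy): {"m":19,"o":36,"r":41,"wd":43,"zw":55}
After op 6 (remove /wd): {"m":19,"o":36,"r":41,"zw":55}
After op 7 (add /g 69): {"g":69,"m":19,"o":36,"r":41,"zw":55}
After op 8 (remove /m): {"g":69,"o":36,"r":41,"zw":55}
After op 9 (remove /zw): {"g":69,"o":36,"r":41}
After op 10 (replace /o 56): {"g":69,"o":56,"r":41}
After op 11 (add /a 41): {"a":41,"g":69,"o":56,"r":41}
After op 12 (add /h 3): {"a":41,"g":69,"h":3,"o":56,"r":41}
After op 13 (add /h 45): {"a":41,"g":69,"h":45,"o":56,"r":41}
After op 14 (replace /g 38): {"a":41,"g":38,"h":45,"o":56,"r":41}
After op 15 (add /nd 22): {"a":41,"g":38,"h":45,"nd":22,"o":56,"r":41}
After op 16 (replace /a 20): {"a":20,"g":38,"h":45,"nd":22,"o":56,"r":41}
After op 17 (replace /g 47): {"a":20,"g":47,"h":45,"nd":22,"o":56,"r":41}
After op 18 (replace /h 61): {"a":20,"g":47,"h":61,"nd":22,"o":56,"r":41}
After op 19 (add /mh 90): {"a":20,"g":47,"h":61,"mh":90,"nd":22,"o":56,"r":41}
After op 20 (replace /o 85): {"a":20,"g":47,"h":61,"mh":90,"nd":22,"o":85,"r":41}
After op 21 (remove /mh): {"a":20,"g":47,"h":61,"nd":22,"o":85,"r":41}
After op 22 (add /br 43): {"a":20,"br":43,"g":47,"h":61,"nd":22,"o":85,"r":41}
After op 23 (add /fp 30): {"a":20,"br":43,"fp":30,"g":47,"h":61,"nd":22,"o":85,"r":41}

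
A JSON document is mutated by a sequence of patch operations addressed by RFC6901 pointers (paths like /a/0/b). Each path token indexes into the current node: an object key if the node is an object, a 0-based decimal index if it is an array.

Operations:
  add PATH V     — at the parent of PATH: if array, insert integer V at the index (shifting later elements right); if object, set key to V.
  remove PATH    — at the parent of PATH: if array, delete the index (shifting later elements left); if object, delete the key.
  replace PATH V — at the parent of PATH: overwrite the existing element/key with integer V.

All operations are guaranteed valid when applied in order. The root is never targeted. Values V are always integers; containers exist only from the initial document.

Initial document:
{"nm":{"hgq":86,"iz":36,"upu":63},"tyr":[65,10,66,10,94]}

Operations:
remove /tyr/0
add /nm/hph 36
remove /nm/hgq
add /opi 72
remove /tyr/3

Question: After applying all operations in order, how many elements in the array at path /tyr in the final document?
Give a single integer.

Answer: 3

Derivation:
After op 1 (remove /tyr/0): {"nm":{"hgq":86,"iz":36,"upu":63},"tyr":[10,66,10,94]}
After op 2 (add /nm/hph 36): {"nm":{"hgq":86,"hph":36,"iz":36,"upu":63},"tyr":[10,66,10,94]}
After op 3 (remove /nm/hgq): {"nm":{"hph":36,"iz":36,"upu":63},"tyr":[10,66,10,94]}
After op 4 (add /opi 72): {"nm":{"hph":36,"iz":36,"upu":63},"opi":72,"tyr":[10,66,10,94]}
After op 5 (remove /tyr/3): {"nm":{"hph":36,"iz":36,"upu":63},"opi":72,"tyr":[10,66,10]}
Size at path /tyr: 3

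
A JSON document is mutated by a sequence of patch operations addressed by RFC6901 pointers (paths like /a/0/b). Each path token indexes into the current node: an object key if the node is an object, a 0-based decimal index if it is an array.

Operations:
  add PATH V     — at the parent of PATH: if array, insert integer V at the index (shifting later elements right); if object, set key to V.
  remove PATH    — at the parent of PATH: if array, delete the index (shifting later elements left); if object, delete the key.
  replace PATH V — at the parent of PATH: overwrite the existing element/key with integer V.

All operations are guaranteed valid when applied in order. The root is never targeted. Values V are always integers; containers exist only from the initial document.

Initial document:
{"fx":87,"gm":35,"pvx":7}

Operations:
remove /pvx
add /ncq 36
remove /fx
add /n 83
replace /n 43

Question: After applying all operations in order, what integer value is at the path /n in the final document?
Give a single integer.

Answer: 43

Derivation:
After op 1 (remove /pvx): {"fx":87,"gm":35}
After op 2 (add /ncq 36): {"fx":87,"gm":35,"ncq":36}
After op 3 (remove /fx): {"gm":35,"ncq":36}
After op 4 (add /n 83): {"gm":35,"n":83,"ncq":36}
After op 5 (replace /n 43): {"gm":35,"n":43,"ncq":36}
Value at /n: 43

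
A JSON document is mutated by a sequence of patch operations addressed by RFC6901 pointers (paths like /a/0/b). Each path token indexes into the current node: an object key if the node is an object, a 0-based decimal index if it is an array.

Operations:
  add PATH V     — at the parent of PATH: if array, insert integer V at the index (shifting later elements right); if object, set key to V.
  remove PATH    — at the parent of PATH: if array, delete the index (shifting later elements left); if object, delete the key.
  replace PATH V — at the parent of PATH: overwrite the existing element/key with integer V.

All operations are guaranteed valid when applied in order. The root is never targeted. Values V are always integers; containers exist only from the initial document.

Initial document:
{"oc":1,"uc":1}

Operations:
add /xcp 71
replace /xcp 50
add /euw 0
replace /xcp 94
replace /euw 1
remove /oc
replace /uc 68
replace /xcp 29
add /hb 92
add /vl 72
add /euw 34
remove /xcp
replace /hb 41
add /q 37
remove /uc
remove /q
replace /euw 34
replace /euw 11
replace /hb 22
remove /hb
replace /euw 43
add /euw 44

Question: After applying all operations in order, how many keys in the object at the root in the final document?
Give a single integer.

After op 1 (add /xcp 71): {"oc":1,"uc":1,"xcp":71}
After op 2 (replace /xcp 50): {"oc":1,"uc":1,"xcp":50}
After op 3 (add /euw 0): {"euw":0,"oc":1,"uc":1,"xcp":50}
After op 4 (replace /xcp 94): {"euw":0,"oc":1,"uc":1,"xcp":94}
After op 5 (replace /euw 1): {"euw":1,"oc":1,"uc":1,"xcp":94}
After op 6 (remove /oc): {"euw":1,"uc":1,"xcp":94}
After op 7 (replace /uc 68): {"euw":1,"uc":68,"xcp":94}
After op 8 (replace /xcp 29): {"euw":1,"uc":68,"xcp":29}
After op 9 (add /hb 92): {"euw":1,"hb":92,"uc":68,"xcp":29}
After op 10 (add /vl 72): {"euw":1,"hb":92,"uc":68,"vl":72,"xcp":29}
After op 11 (add /euw 34): {"euw":34,"hb":92,"uc":68,"vl":72,"xcp":29}
After op 12 (remove /xcp): {"euw":34,"hb":92,"uc":68,"vl":72}
After op 13 (replace /hb 41): {"euw":34,"hb":41,"uc":68,"vl":72}
After op 14 (add /q 37): {"euw":34,"hb":41,"q":37,"uc":68,"vl":72}
After op 15 (remove /uc): {"euw":34,"hb":41,"q":37,"vl":72}
After op 16 (remove /q): {"euw":34,"hb":41,"vl":72}
After op 17 (replace /euw 34): {"euw":34,"hb":41,"vl":72}
After op 18 (replace /euw 11): {"euw":11,"hb":41,"vl":72}
After op 19 (replace /hb 22): {"euw":11,"hb":22,"vl":72}
After op 20 (remove /hb): {"euw":11,"vl":72}
After op 21 (replace /euw 43): {"euw":43,"vl":72}
After op 22 (add /euw 44): {"euw":44,"vl":72}
Size at the root: 2

Answer: 2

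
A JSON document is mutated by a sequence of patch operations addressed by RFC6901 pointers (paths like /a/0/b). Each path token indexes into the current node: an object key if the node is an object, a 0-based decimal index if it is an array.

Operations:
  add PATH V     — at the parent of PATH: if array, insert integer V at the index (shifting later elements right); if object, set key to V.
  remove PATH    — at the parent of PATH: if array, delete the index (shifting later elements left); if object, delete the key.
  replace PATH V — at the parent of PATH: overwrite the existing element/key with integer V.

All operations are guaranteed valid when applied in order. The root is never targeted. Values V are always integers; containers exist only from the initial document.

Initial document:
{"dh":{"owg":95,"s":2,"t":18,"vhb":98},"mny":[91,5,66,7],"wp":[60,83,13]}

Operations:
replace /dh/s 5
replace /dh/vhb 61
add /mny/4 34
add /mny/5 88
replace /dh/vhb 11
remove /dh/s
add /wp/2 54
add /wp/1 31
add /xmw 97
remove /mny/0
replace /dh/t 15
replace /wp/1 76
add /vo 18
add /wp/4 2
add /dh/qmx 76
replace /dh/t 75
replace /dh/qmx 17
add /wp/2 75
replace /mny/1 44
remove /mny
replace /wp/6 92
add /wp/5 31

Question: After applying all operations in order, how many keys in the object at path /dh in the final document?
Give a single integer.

After op 1 (replace /dh/s 5): {"dh":{"owg":95,"s":5,"t":18,"vhb":98},"mny":[91,5,66,7],"wp":[60,83,13]}
After op 2 (replace /dh/vhb 61): {"dh":{"owg":95,"s":5,"t":18,"vhb":61},"mny":[91,5,66,7],"wp":[60,83,13]}
After op 3 (add /mny/4 34): {"dh":{"owg":95,"s":5,"t":18,"vhb":61},"mny":[91,5,66,7,34],"wp":[60,83,13]}
After op 4 (add /mny/5 88): {"dh":{"owg":95,"s":5,"t":18,"vhb":61},"mny":[91,5,66,7,34,88],"wp":[60,83,13]}
After op 5 (replace /dh/vhb 11): {"dh":{"owg":95,"s":5,"t":18,"vhb":11},"mny":[91,5,66,7,34,88],"wp":[60,83,13]}
After op 6 (remove /dh/s): {"dh":{"owg":95,"t":18,"vhb":11},"mny":[91,5,66,7,34,88],"wp":[60,83,13]}
After op 7 (add /wp/2 54): {"dh":{"owg":95,"t":18,"vhb":11},"mny":[91,5,66,7,34,88],"wp":[60,83,54,13]}
After op 8 (add /wp/1 31): {"dh":{"owg":95,"t":18,"vhb":11},"mny":[91,5,66,7,34,88],"wp":[60,31,83,54,13]}
After op 9 (add /xmw 97): {"dh":{"owg":95,"t":18,"vhb":11},"mny":[91,5,66,7,34,88],"wp":[60,31,83,54,13],"xmw":97}
After op 10 (remove /mny/0): {"dh":{"owg":95,"t":18,"vhb":11},"mny":[5,66,7,34,88],"wp":[60,31,83,54,13],"xmw":97}
After op 11 (replace /dh/t 15): {"dh":{"owg":95,"t":15,"vhb":11},"mny":[5,66,7,34,88],"wp":[60,31,83,54,13],"xmw":97}
After op 12 (replace /wp/1 76): {"dh":{"owg":95,"t":15,"vhb":11},"mny":[5,66,7,34,88],"wp":[60,76,83,54,13],"xmw":97}
After op 13 (add /vo 18): {"dh":{"owg":95,"t":15,"vhb":11},"mny":[5,66,7,34,88],"vo":18,"wp":[60,76,83,54,13],"xmw":97}
After op 14 (add /wp/4 2): {"dh":{"owg":95,"t":15,"vhb":11},"mny":[5,66,7,34,88],"vo":18,"wp":[60,76,83,54,2,13],"xmw":97}
After op 15 (add /dh/qmx 76): {"dh":{"owg":95,"qmx":76,"t":15,"vhb":11},"mny":[5,66,7,34,88],"vo":18,"wp":[60,76,83,54,2,13],"xmw":97}
After op 16 (replace /dh/t 75): {"dh":{"owg":95,"qmx":76,"t":75,"vhb":11},"mny":[5,66,7,34,88],"vo":18,"wp":[60,76,83,54,2,13],"xmw":97}
After op 17 (replace /dh/qmx 17): {"dh":{"owg":95,"qmx":17,"t":75,"vhb":11},"mny":[5,66,7,34,88],"vo":18,"wp":[60,76,83,54,2,13],"xmw":97}
After op 18 (add /wp/2 75): {"dh":{"owg":95,"qmx":17,"t":75,"vhb":11},"mny":[5,66,7,34,88],"vo":18,"wp":[60,76,75,83,54,2,13],"xmw":97}
After op 19 (replace /mny/1 44): {"dh":{"owg":95,"qmx":17,"t":75,"vhb":11},"mny":[5,44,7,34,88],"vo":18,"wp":[60,76,75,83,54,2,13],"xmw":97}
After op 20 (remove /mny): {"dh":{"owg":95,"qmx":17,"t":75,"vhb":11},"vo":18,"wp":[60,76,75,83,54,2,13],"xmw":97}
After op 21 (replace /wp/6 92): {"dh":{"owg":95,"qmx":17,"t":75,"vhb":11},"vo":18,"wp":[60,76,75,83,54,2,92],"xmw":97}
After op 22 (add /wp/5 31): {"dh":{"owg":95,"qmx":17,"t":75,"vhb":11},"vo":18,"wp":[60,76,75,83,54,31,2,92],"xmw":97}
Size at path /dh: 4

Answer: 4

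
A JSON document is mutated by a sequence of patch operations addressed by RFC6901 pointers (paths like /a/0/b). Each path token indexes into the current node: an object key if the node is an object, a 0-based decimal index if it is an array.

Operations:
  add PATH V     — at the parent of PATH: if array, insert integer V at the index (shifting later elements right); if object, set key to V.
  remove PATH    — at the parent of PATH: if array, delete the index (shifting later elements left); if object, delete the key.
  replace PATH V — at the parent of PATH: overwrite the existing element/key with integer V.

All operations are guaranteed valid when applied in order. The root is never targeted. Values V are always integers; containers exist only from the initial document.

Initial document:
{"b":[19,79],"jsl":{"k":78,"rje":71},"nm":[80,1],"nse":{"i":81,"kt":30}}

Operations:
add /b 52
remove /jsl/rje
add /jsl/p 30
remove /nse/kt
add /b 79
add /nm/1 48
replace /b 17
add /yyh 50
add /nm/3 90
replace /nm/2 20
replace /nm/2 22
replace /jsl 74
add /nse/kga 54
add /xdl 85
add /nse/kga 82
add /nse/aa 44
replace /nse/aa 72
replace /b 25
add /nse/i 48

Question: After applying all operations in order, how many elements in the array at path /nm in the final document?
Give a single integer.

After op 1 (add /b 52): {"b":52,"jsl":{"k":78,"rje":71},"nm":[80,1],"nse":{"i":81,"kt":30}}
After op 2 (remove /jsl/rje): {"b":52,"jsl":{"k":78},"nm":[80,1],"nse":{"i":81,"kt":30}}
After op 3 (add /jsl/p 30): {"b":52,"jsl":{"k":78,"p":30},"nm":[80,1],"nse":{"i":81,"kt":30}}
After op 4 (remove /nse/kt): {"b":52,"jsl":{"k":78,"p":30},"nm":[80,1],"nse":{"i":81}}
After op 5 (add /b 79): {"b":79,"jsl":{"k":78,"p":30},"nm":[80,1],"nse":{"i":81}}
After op 6 (add /nm/1 48): {"b":79,"jsl":{"k":78,"p":30},"nm":[80,48,1],"nse":{"i":81}}
After op 7 (replace /b 17): {"b":17,"jsl":{"k":78,"p":30},"nm":[80,48,1],"nse":{"i":81}}
After op 8 (add /yyh 50): {"b":17,"jsl":{"k":78,"p":30},"nm":[80,48,1],"nse":{"i":81},"yyh":50}
After op 9 (add /nm/3 90): {"b":17,"jsl":{"k":78,"p":30},"nm":[80,48,1,90],"nse":{"i":81},"yyh":50}
After op 10 (replace /nm/2 20): {"b":17,"jsl":{"k":78,"p":30},"nm":[80,48,20,90],"nse":{"i":81},"yyh":50}
After op 11 (replace /nm/2 22): {"b":17,"jsl":{"k":78,"p":30},"nm":[80,48,22,90],"nse":{"i":81},"yyh":50}
After op 12 (replace /jsl 74): {"b":17,"jsl":74,"nm":[80,48,22,90],"nse":{"i":81},"yyh":50}
After op 13 (add /nse/kga 54): {"b":17,"jsl":74,"nm":[80,48,22,90],"nse":{"i":81,"kga":54},"yyh":50}
After op 14 (add /xdl 85): {"b":17,"jsl":74,"nm":[80,48,22,90],"nse":{"i":81,"kga":54},"xdl":85,"yyh":50}
After op 15 (add /nse/kga 82): {"b":17,"jsl":74,"nm":[80,48,22,90],"nse":{"i":81,"kga":82},"xdl":85,"yyh":50}
After op 16 (add /nse/aa 44): {"b":17,"jsl":74,"nm":[80,48,22,90],"nse":{"aa":44,"i":81,"kga":82},"xdl":85,"yyh":50}
After op 17 (replace /nse/aa 72): {"b":17,"jsl":74,"nm":[80,48,22,90],"nse":{"aa":72,"i":81,"kga":82},"xdl":85,"yyh":50}
After op 18 (replace /b 25): {"b":25,"jsl":74,"nm":[80,48,22,90],"nse":{"aa":72,"i":81,"kga":82},"xdl":85,"yyh":50}
After op 19 (add /nse/i 48): {"b":25,"jsl":74,"nm":[80,48,22,90],"nse":{"aa":72,"i":48,"kga":82},"xdl":85,"yyh":50}
Size at path /nm: 4

Answer: 4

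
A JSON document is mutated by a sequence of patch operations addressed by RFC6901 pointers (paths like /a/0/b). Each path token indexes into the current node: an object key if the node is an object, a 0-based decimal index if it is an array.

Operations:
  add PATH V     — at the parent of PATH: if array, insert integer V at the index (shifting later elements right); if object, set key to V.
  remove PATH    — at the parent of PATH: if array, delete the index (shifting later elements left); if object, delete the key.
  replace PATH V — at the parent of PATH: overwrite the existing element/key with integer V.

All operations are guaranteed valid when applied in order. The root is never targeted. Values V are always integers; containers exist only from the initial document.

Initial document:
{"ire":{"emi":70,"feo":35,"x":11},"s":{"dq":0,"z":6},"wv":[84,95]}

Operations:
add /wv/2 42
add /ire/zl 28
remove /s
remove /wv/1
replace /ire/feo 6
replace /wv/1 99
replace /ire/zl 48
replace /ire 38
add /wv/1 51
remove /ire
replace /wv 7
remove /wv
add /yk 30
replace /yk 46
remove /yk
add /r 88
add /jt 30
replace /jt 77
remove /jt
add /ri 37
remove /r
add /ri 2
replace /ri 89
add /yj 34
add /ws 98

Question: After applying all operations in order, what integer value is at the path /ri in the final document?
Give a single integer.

Answer: 89

Derivation:
After op 1 (add /wv/2 42): {"ire":{"emi":70,"feo":35,"x":11},"s":{"dq":0,"z":6},"wv":[84,95,42]}
After op 2 (add /ire/zl 28): {"ire":{"emi":70,"feo":35,"x":11,"zl":28},"s":{"dq":0,"z":6},"wv":[84,95,42]}
After op 3 (remove /s): {"ire":{"emi":70,"feo":35,"x":11,"zl":28},"wv":[84,95,42]}
After op 4 (remove /wv/1): {"ire":{"emi":70,"feo":35,"x":11,"zl":28},"wv":[84,42]}
After op 5 (replace /ire/feo 6): {"ire":{"emi":70,"feo":6,"x":11,"zl":28},"wv":[84,42]}
After op 6 (replace /wv/1 99): {"ire":{"emi":70,"feo":6,"x":11,"zl":28},"wv":[84,99]}
After op 7 (replace /ire/zl 48): {"ire":{"emi":70,"feo":6,"x":11,"zl":48},"wv":[84,99]}
After op 8 (replace /ire 38): {"ire":38,"wv":[84,99]}
After op 9 (add /wv/1 51): {"ire":38,"wv":[84,51,99]}
After op 10 (remove /ire): {"wv":[84,51,99]}
After op 11 (replace /wv 7): {"wv":7}
After op 12 (remove /wv): {}
After op 13 (add /yk 30): {"yk":30}
After op 14 (replace /yk 46): {"yk":46}
After op 15 (remove /yk): {}
After op 16 (add /r 88): {"r":88}
After op 17 (add /jt 30): {"jt":30,"r":88}
After op 18 (replace /jt 77): {"jt":77,"r":88}
After op 19 (remove /jt): {"r":88}
After op 20 (add /ri 37): {"r":88,"ri":37}
After op 21 (remove /r): {"ri":37}
After op 22 (add /ri 2): {"ri":2}
After op 23 (replace /ri 89): {"ri":89}
After op 24 (add /yj 34): {"ri":89,"yj":34}
After op 25 (add /ws 98): {"ri":89,"ws":98,"yj":34}
Value at /ri: 89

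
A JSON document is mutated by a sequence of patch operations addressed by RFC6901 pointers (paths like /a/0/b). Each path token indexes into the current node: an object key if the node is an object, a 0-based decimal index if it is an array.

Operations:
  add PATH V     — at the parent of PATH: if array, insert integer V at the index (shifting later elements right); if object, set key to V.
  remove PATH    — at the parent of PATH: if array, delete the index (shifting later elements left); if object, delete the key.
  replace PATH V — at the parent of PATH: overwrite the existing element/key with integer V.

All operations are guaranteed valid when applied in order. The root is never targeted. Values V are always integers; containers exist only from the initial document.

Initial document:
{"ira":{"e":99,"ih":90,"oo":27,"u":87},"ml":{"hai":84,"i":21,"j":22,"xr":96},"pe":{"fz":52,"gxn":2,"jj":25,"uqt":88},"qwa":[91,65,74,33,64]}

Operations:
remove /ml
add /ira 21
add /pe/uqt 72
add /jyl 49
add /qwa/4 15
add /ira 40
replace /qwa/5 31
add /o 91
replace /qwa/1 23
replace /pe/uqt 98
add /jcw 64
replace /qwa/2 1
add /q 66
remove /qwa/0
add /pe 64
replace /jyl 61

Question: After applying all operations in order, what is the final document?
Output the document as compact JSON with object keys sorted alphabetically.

Answer: {"ira":40,"jcw":64,"jyl":61,"o":91,"pe":64,"q":66,"qwa":[23,1,33,15,31]}

Derivation:
After op 1 (remove /ml): {"ira":{"e":99,"ih":90,"oo":27,"u":87},"pe":{"fz":52,"gxn":2,"jj":25,"uqt":88},"qwa":[91,65,74,33,64]}
After op 2 (add /ira 21): {"ira":21,"pe":{"fz":52,"gxn":2,"jj":25,"uqt":88},"qwa":[91,65,74,33,64]}
After op 3 (add /pe/uqt 72): {"ira":21,"pe":{"fz":52,"gxn":2,"jj":25,"uqt":72},"qwa":[91,65,74,33,64]}
After op 4 (add /jyl 49): {"ira":21,"jyl":49,"pe":{"fz":52,"gxn":2,"jj":25,"uqt":72},"qwa":[91,65,74,33,64]}
After op 5 (add /qwa/4 15): {"ira":21,"jyl":49,"pe":{"fz":52,"gxn":2,"jj":25,"uqt":72},"qwa":[91,65,74,33,15,64]}
After op 6 (add /ira 40): {"ira":40,"jyl":49,"pe":{"fz":52,"gxn":2,"jj":25,"uqt":72},"qwa":[91,65,74,33,15,64]}
After op 7 (replace /qwa/5 31): {"ira":40,"jyl":49,"pe":{"fz":52,"gxn":2,"jj":25,"uqt":72},"qwa":[91,65,74,33,15,31]}
After op 8 (add /o 91): {"ira":40,"jyl":49,"o":91,"pe":{"fz":52,"gxn":2,"jj":25,"uqt":72},"qwa":[91,65,74,33,15,31]}
After op 9 (replace /qwa/1 23): {"ira":40,"jyl":49,"o":91,"pe":{"fz":52,"gxn":2,"jj":25,"uqt":72},"qwa":[91,23,74,33,15,31]}
After op 10 (replace /pe/uqt 98): {"ira":40,"jyl":49,"o":91,"pe":{"fz":52,"gxn":2,"jj":25,"uqt":98},"qwa":[91,23,74,33,15,31]}
After op 11 (add /jcw 64): {"ira":40,"jcw":64,"jyl":49,"o":91,"pe":{"fz":52,"gxn":2,"jj":25,"uqt":98},"qwa":[91,23,74,33,15,31]}
After op 12 (replace /qwa/2 1): {"ira":40,"jcw":64,"jyl":49,"o":91,"pe":{"fz":52,"gxn":2,"jj":25,"uqt":98},"qwa":[91,23,1,33,15,31]}
After op 13 (add /q 66): {"ira":40,"jcw":64,"jyl":49,"o":91,"pe":{"fz":52,"gxn":2,"jj":25,"uqt":98},"q":66,"qwa":[91,23,1,33,15,31]}
After op 14 (remove /qwa/0): {"ira":40,"jcw":64,"jyl":49,"o":91,"pe":{"fz":52,"gxn":2,"jj":25,"uqt":98},"q":66,"qwa":[23,1,33,15,31]}
After op 15 (add /pe 64): {"ira":40,"jcw":64,"jyl":49,"o":91,"pe":64,"q":66,"qwa":[23,1,33,15,31]}
After op 16 (replace /jyl 61): {"ira":40,"jcw":64,"jyl":61,"o":91,"pe":64,"q":66,"qwa":[23,1,33,15,31]}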